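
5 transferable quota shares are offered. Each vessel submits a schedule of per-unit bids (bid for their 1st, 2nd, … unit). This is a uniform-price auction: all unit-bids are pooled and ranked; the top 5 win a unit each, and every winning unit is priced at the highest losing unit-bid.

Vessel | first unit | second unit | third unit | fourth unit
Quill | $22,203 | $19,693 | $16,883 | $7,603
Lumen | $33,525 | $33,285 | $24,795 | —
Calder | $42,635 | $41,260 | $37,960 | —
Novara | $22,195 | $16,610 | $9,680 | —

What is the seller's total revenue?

Total revenue: $123,975

All unit-bids, highest first — top 5: 42,635 (Calder-1), 41,260 (Calder-2), 37,960 (Calder-3), 33,525 (Lumen-1), 33,285 (Lumen-2)
First bid not allocated: $24,795.
Allocation: Calder 3, Lumen 2. Every unit priced at $24,795.
Revenue = 5 × 24,795 = $123,975.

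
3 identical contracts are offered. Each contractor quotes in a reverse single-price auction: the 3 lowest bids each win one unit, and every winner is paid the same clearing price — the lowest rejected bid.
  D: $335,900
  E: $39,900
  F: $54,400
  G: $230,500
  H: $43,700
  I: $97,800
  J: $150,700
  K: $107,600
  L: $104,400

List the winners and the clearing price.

Sorting: 39,900 (E), 43,700 (H), 54,400 (F), 97,800 (I), 104,400 (L), …
The 3 lowest are E, H, F.
Clearing price = lowest rejected bid = $97,800.

E, H, F; each is paid $97,800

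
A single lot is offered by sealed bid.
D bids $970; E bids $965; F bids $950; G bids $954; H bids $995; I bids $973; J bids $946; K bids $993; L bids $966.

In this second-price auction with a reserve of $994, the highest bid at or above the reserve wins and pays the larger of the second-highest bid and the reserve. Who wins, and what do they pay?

Rule: the highest bid at or above the reserve wins and pays the larger of the second-highest bid and the reserve.
Bids ranked: 995 (H) > 993 (K) > 973 (I) > 970 (D) > 966 (L) > 965 (E) > …
Highest eligible bid: H at $995.
Second-highest bid $993 is below the reserve $994, so the reserve binds → payment $994.

H pays $994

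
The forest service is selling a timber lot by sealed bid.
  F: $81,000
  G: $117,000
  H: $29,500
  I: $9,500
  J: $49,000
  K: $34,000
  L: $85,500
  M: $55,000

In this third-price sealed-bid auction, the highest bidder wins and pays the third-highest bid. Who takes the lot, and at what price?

Third-price sealed-bid auction: the highest bidder wins and pays the third-highest bid.
Bids ranked: 117,000 (G) > 85,500 (L) > 81,000 (F) > 55,000 (M) > 49,000 (J) > 34,000 (K) > …
G is highest; pays the third-highest bid, $81,000.

G pays $81,000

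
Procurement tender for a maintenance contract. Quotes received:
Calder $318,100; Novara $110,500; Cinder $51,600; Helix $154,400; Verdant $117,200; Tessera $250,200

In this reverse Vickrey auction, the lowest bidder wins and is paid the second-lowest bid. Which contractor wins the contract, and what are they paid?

Cinder is paid $110,500

Sorting bids: 51,600 (Cinder) < 110,500 (Novara) < 117,200 (Verdant) < 154,400 (Helix) < 250,200 (Tessera) < 318,100 (Calder)
Cinder wins with the lowest bid; price is set by the runner-up at $110,500.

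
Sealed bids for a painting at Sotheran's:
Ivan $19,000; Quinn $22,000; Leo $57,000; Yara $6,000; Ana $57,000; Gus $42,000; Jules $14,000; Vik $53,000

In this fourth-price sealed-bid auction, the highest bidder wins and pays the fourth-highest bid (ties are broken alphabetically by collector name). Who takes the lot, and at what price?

Sorting bids: 57,000 (Ana) > 57,000 (Leo) > 53,000 (Vik) > 42,000 (Gus) > 22,000 (Quinn) > 19,000 (Ivan) > …
Tie at $57,000 → Ana wins by tie-break.
Ana is highest; pays the fourth-highest bid, $42,000.

Ana pays $42,000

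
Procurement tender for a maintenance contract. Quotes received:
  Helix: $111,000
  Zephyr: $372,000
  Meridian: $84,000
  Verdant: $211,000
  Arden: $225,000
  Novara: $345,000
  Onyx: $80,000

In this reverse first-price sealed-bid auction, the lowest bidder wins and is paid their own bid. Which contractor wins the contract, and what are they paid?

Onyx is paid $80,000

Sorting bids: 80,000 (Onyx) < 84,000 (Meridian) < 111,000 (Helix) < 211,000 (Verdant) < 225,000 (Arden) < 345,000 (Novara) < …
Onyx is lowest → is paid own bid, $80,000.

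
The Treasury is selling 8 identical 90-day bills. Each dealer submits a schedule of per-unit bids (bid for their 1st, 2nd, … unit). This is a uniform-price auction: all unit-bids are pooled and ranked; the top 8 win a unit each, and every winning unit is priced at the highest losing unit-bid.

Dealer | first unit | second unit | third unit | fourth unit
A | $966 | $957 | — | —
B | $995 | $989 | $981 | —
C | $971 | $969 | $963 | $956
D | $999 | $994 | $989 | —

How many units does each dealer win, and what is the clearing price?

B 3, C 2, D 3; clearing price $966

Pooled unit-bids ranked (top 8): 999 (D-1), 995 (B-1), 994 (D-2), 989 (B-2), 989 (D-3), 981 (B-3), 971 (C-1), 969 (C-2)
The (k+1)-th unit-bid is $966.
Allocation: B 3, C 2, D 3.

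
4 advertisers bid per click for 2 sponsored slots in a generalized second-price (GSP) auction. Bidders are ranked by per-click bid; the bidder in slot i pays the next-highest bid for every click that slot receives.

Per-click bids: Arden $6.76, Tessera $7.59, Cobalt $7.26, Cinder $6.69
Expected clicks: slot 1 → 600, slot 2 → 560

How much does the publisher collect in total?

Total revenue: $8141.60

Per-click bids in order: $7.59 (Tessera) > $7.26 (Cobalt) > $6.76 (Arden) > …
Slot 1: Tessera pays $7.26 × 600 = $4356.00
Slot 2: Cobalt pays $6.76 × 560 = $3785.60
Total = $8141.60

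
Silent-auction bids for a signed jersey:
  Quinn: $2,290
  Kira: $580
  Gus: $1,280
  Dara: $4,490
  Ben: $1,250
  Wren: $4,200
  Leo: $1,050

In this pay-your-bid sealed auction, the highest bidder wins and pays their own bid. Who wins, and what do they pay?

Dara pays $4,490

Bids ranked: 4,490 (Dara) > 4,200 (Wren) > 2,290 (Quinn) > 1,280 (Gus) > 1,250 (Ben) > 1,050 (Leo) > …
First-price: Dara pays what they bid, $4,490.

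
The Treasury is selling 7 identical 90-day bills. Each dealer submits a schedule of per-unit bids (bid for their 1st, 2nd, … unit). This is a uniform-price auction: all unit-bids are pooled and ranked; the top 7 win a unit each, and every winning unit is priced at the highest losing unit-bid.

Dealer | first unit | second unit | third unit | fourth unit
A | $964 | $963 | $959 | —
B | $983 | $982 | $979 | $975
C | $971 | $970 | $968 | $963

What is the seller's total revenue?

Merging the schedules and taking the best 7: 983 (B-1), 982 (B-2), 979 (B-3), 975 (B-4), 971 (C-1), 970 (C-2), 968 (C-3)
First bid not allocated: $964.
Allocation: B 4, C 3. Every unit priced at $964.
Revenue = 7 × 964 = $6,748.

Total revenue: $6,748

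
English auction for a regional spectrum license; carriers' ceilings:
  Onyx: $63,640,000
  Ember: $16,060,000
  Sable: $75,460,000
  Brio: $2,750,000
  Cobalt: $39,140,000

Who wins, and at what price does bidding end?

Limits ranked: 75,460,000 (Sable) > 63,640,000 (Onyx) > 39,140,000 (Cobalt) > 16,060,000 (Ember) > 2,750,000 (Brio)
Onyx is the last rival to drop out, at $63,640,000; Sable remains and wins at that price.

Sable wins at $63,640,000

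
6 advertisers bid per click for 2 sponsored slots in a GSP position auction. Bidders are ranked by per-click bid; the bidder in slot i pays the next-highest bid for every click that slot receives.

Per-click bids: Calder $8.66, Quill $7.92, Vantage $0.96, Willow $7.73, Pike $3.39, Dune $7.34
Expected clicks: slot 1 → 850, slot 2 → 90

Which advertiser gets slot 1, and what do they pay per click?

Ranked by bid: $8.66 (Calder) > $7.92 (Quill) > $7.73 (Willow) > …
Slot 1 goes to the first-ranked bidder, Calder, who pays the next bid down: $7.92/click.

Calder; $7.92 per click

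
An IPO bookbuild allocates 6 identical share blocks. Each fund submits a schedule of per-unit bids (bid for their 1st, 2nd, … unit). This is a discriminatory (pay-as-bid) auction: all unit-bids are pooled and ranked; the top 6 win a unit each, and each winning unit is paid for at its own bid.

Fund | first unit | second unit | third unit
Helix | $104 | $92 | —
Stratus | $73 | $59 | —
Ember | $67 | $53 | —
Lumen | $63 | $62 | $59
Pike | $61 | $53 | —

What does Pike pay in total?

Pike pays $0

Pooled unit-bids ranked (top 6): 104 (Helix-1), 92 (Helix-2), 73 (Stratus-1), 67 (Ember-1), 63 (Lumen-1), 62 (Lumen-2)
Next rejected bid: $61 (not a price — pay-as-bid).
Pike wins no units.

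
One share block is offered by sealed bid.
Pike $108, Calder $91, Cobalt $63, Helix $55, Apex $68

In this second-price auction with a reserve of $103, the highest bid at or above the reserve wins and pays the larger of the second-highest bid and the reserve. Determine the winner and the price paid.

Bids ranked: 108 (Pike) > 91 (Calder) > 68 (Apex) > 63 (Cobalt) > 55 (Helix)
Pike has the top bid at or above the reserve ($108).
Second-highest bid $91 is below the reserve $103, so the reserve binds → payment $103.

Pike pays $103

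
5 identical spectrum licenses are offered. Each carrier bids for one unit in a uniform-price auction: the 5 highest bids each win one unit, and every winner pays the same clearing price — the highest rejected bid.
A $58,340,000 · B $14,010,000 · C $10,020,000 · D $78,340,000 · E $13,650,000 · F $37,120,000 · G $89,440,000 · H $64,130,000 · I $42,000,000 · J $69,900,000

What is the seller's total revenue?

Sorting: 89,440,000 (G), 78,340,000 (D), 69,900,000 (J), 64,130,000 (H), 58,340,000 (A), 42,000,000 (I), 37,120,000 (F), …
Top 5: G, D, J, H, A.
First losing bid is I's $42,000,000, which sets the uniform price.
Total revenue = 5 × $42,000,000 = $210,000,000.

Total revenue: $210,000,000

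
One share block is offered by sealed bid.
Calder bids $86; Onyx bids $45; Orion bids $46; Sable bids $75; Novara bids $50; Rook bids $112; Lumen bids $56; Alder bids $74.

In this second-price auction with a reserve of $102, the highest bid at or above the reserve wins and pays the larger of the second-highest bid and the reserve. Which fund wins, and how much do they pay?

Rook pays $102

Second-price auction with a reserve of $102: the highest bid at or above the reserve wins and pays the larger of the second-highest bid and the reserve.
Sorting bids: 112 (Rook) > 86 (Calder) > 75 (Sable) > 74 (Alder) > 56 (Lumen) > 50 (Novara) > …
Highest eligible bid: Rook at $112.
max(second-highest $86, reserve $102) = $102.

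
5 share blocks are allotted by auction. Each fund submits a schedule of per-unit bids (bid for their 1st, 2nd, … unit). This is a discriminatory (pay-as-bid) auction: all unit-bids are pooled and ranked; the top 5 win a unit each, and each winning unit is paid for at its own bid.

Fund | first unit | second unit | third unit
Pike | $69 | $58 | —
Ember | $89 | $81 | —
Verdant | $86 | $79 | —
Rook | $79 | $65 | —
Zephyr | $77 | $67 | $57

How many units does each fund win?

Ember 2, Rook 1, Verdant 2

Merging the schedules and taking the best 5: 89 (Ember-1), 86 (Verdant-1), 81 (Ember-2), 79 (Verdant-2), 79 (Rook-1)
Next rejected bid: $77 (not a price — pay-as-bid).
Allocation: Ember 2, Rook 1, Verdant 2.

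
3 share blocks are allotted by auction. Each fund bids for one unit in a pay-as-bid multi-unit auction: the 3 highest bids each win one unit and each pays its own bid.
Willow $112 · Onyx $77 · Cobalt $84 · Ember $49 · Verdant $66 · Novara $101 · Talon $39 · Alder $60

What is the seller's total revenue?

Total revenue: $297

Sorting: 112 (Willow), 101 (Novara), 84 (Cobalt), 77 (Onyx), 66 (Verdant), …
Top 3: Willow, Novara, Cobalt.
Total revenue = 112 + 101 + 84 = $297.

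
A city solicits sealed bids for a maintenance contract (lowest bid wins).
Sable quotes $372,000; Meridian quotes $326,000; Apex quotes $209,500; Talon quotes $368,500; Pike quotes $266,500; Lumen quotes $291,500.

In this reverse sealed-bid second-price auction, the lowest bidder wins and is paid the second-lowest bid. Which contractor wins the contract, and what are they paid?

Apex is paid $266,500

Sorting bids: 209,500 (Apex) < 266,500 (Pike) < 291,500 (Lumen) < 326,000 (Meridian) < 368,500 (Talon) < 372,000 (Sable)
Apex wins with the lowest bid; price is set by the runner-up at $266,500.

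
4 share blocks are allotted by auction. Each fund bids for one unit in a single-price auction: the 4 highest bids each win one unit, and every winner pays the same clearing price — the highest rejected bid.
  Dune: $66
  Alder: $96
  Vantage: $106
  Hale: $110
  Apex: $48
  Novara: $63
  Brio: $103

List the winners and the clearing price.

Bids ranked high→low: 110 (Hale), 106 (Vantage), 103 (Brio), 96 (Alder), 66 (Dune), 63 (Novara), …
Top 4: Hale, Vantage, Brio, Alder.
Clearing price = highest rejected bid = $66.

Hale, Vantage, Brio, Alder; each pays $66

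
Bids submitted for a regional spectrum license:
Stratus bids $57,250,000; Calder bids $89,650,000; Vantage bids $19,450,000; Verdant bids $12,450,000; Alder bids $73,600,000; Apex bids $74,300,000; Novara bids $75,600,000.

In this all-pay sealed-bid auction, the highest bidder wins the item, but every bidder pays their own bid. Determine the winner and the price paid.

Bids ranked: 89,650,000 (Calder) > 75,600,000 (Novara) > 74,300,000 (Apex) > 73,600,000 (Alder) > 57,250,000 (Stratus) > 19,450,000 (Vantage) > …
Calder wins with the top bid; all bids are sunk regardless.

Calder pays $89,650,000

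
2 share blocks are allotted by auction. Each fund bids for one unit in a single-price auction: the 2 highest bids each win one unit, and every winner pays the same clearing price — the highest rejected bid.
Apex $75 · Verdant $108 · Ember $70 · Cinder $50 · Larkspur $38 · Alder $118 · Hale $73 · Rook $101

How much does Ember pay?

Ember pays $0

Sorting: 118 (Alder), 108 (Verdant), 101 (Rook), 75 (Apex), …
The 2 highest are Alder, Verdant.
Clearing price = highest rejected bid = $101.
Ember does not win → pays $0.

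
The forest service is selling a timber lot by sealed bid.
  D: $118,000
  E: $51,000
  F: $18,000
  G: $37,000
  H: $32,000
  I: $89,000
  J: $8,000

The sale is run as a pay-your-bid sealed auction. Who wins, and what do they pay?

Rule: the highest bidder wins and pays their own bid.
Bids ranked: 118,000 (D) > 89,000 (I) > 51,000 (E) > 37,000 (G) > 32,000 (H) > 18,000 (F) > …
First-price: D pays what they bid, $118,000.

D pays $118,000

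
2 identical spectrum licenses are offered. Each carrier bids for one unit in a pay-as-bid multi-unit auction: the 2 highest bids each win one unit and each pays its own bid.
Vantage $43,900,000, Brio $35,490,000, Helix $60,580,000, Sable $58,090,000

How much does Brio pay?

Brio pays $0

Bids ranked high→low: 60,580,000 (Helix), 58,090,000 (Sable), 43,900,000 (Vantage), 35,490,000 (Brio)
Top 2: Helix, Sable.
Brio does not win → $0.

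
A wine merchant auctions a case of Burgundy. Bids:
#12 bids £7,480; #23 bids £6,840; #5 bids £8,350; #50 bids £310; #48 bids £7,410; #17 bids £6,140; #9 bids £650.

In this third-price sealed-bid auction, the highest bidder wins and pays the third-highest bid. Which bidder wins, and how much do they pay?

Rule: the highest bidder wins and pays the third-highest bid.
Bids ranked: 8,350 (#5) > 7,480 (#12) > 7,410 (#48) > 6,840 (#23) > 6,140 (#17) > 650 (#9) > …
#5 is highest; pays the third-highest bid, £7,410.

#5 pays £7,410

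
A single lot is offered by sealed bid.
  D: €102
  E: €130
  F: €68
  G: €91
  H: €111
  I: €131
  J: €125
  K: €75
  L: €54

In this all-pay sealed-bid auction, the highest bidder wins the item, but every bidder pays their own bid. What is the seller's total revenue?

Rule: the highest bidder wins the item, but every bidder pays their own bid.
Bids ranked: 131 (I) > 130 (E) > 125 (J) > 111 (H) > 102 (D) > 91 (G) > …
Every bidder forfeits their bid regardless of winning.
Revenue = 102 + 130 + 68 + 91 + 111 + 131 + 125 + 75 + 54 = €887.

Total revenue: €887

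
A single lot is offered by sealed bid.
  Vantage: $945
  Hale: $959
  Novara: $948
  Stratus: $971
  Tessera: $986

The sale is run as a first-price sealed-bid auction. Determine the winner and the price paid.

First-price sealed-bid auction: the highest bidder wins and pays their own bid.
Bids in order: 986 (Tessera) > 971 (Stratus) > 959 (Hale) > 948 (Novara) > 945 (Vantage)
First-price: Tessera pays what they bid, $986.

Tessera pays $986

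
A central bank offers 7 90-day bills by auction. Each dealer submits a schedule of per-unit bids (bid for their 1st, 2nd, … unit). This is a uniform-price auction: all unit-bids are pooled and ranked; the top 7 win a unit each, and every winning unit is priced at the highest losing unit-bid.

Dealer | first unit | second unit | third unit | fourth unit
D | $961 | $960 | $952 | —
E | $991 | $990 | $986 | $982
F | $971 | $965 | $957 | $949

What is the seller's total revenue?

All unit-bids, highest first — top 7: 991 (E-1), 990 (E-2), 986 (E-3), 982 (E-4), 971 (F-1), 965 (F-2), 961 (D-1)
Highest rejected unit-bid = $960.
Allocation: D 1, E 4, F 2. Every unit priced at $960.
Revenue = 7 × 960 = $6,720.

Total revenue: $6,720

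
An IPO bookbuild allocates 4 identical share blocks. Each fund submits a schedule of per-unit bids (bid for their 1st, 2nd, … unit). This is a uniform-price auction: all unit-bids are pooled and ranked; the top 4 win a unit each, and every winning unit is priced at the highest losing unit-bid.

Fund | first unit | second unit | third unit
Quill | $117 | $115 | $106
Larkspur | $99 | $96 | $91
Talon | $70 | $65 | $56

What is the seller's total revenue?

Merging the schedules and taking the best 4: 117 (Quill-1), 115 (Quill-2), 106 (Quill-3), 99 (Larkspur-1)
Highest rejected unit-bid = $96.
Allocation: Larkspur 1, Quill 3. Every unit priced at $96.
Revenue = 4 × 96 = $384.

Total revenue: $384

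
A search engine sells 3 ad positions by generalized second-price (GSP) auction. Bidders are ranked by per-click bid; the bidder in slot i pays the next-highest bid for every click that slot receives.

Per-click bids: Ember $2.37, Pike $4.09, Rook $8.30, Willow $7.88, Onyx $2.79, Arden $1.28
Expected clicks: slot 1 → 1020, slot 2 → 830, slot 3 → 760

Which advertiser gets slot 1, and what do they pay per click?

Rook; $7.88 per click

Ranked by bid: $8.30 (Rook) > $7.88 (Willow) > $4.09 (Pike) > $2.79 (Onyx) > …
Slot 1 goes to the first-ranked bidder, Rook, who pays the next bid down: $7.88/click.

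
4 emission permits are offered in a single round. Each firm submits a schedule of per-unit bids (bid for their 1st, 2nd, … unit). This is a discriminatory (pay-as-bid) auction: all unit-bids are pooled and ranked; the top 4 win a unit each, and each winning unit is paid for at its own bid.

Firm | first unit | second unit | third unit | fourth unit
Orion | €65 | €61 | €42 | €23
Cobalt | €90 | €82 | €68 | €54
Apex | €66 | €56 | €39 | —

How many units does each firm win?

All unit-bids, highest first — top 4: 90 (Cobalt-1), 82 (Cobalt-2), 68 (Cobalt-3), 66 (Apex-1)
Next rejected bid: €65 (not a price — pay-as-bid).
Allocation: Apex 1, Cobalt 3.

Apex 1, Cobalt 3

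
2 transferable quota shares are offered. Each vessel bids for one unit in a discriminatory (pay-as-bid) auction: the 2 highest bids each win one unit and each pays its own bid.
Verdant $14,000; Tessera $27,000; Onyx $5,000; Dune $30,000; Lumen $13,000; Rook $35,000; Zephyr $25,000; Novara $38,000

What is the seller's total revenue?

Sorting: 38,000 (Novara), 35,000 (Rook), 30,000 (Dune), 27,000 (Tessera), …
Winners (2 units): Novara, Rook.
Total revenue = 38,000 + 35,000 = $73,000.

Total revenue: $73,000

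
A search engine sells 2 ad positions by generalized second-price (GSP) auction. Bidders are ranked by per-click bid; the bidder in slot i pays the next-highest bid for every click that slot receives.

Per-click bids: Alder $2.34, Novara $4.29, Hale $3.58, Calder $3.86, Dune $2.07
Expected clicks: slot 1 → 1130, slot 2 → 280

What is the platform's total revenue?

Ranked by bid: $4.29 (Novara) > $3.86 (Calder) > $3.58 (Hale) > …
Slot 1: Novara pays $3.86 × 1130 = $4361.80
Slot 2: Calder pays $3.58 × 280 = $1002.40
Total = $5364.20

Total revenue: $5364.20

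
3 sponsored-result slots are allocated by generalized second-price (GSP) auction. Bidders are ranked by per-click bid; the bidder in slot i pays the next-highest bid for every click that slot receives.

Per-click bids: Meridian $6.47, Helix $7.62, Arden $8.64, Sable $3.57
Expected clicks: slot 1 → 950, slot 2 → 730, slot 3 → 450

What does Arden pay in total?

Per-click bids in order: $8.64 (Arden) > $7.62 (Helix) > $6.47 (Meridian) > $3.57 (Sable)
Arden holds slot 1 → pays next bid $7.62 × 950 clicks = $7239.00.

Arden pays $7239.00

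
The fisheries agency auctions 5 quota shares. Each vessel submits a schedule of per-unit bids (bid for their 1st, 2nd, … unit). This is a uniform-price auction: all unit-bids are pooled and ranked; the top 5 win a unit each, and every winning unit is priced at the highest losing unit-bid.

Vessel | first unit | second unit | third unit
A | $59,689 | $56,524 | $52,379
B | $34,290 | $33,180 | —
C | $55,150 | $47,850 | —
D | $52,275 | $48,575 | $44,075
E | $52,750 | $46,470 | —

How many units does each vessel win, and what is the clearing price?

Merging the schedules and taking the best 5: 59,689 (A-1), 56,524 (A-2), 55,150 (C-1), 52,750 (E-1), 52,379 (A-3)
The (k+1)-th unit-bid is $52,275.
Allocation: A 3, C 1, E 1.

A 3, C 1, E 1; clearing price $52,275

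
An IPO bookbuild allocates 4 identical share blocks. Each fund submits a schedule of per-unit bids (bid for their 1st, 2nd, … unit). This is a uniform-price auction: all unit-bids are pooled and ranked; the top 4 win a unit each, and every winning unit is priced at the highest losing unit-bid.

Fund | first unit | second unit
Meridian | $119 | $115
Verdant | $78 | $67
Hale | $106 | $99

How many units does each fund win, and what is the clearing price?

Hale 2, Meridian 2; clearing price $78

Pooled unit-bids ranked (top 4): 119 (Meridian-1), 115 (Meridian-2), 106 (Hale-1), 99 (Hale-2)
The (k+1)-th unit-bid is $78.
Allocation: Hale 2, Meridian 2.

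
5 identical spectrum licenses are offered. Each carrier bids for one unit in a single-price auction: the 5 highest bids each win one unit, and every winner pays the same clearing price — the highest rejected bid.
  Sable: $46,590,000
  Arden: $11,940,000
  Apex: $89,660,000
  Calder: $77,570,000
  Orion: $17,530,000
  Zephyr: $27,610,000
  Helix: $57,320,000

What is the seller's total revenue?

Ordering the bids: 89,660,000 (Apex), 77,570,000 (Calder), 57,320,000 (Helix), 46,590,000 (Sable), 27,610,000 (Zephyr), 17,530,000 (Orion), 11,940,000 (Arden)
Winners (5 units): Apex, Calder, Helix, Sable, Zephyr.
Clearing price = highest rejected bid = $17,530,000.
Total revenue = 5 × $17,530,000 = $87,650,000.

Total revenue: $87,650,000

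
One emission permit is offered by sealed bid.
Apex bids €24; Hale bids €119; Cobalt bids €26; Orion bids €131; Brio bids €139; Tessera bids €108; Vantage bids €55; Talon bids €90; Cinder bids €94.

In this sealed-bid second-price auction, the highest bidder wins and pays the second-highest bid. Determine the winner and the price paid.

Bids ranked: 139 (Brio) > 131 (Orion) > 119 (Hale) > 108 (Tessera) > 94 (Cinder) > 90 (Talon) > …
Second-price: Brio pays Orion's bid of €131.

Brio pays €131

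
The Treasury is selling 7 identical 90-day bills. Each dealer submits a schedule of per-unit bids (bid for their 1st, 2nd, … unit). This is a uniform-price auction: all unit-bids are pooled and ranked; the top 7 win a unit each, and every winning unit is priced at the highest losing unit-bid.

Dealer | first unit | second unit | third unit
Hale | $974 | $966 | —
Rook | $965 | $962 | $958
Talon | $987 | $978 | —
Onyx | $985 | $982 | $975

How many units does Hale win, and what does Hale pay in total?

Merging the schedules and taking the best 7: 987 (Talon-1), 985 (Onyx-1), 982 (Onyx-2), 978 (Talon-2), 975 (Onyx-3), 974 (Hale-1), 966 (Hale-2)
First bid not allocated: $965.
Hale wins 2 unit(s) at $965 each.

Hale: 2 units, pays $1,930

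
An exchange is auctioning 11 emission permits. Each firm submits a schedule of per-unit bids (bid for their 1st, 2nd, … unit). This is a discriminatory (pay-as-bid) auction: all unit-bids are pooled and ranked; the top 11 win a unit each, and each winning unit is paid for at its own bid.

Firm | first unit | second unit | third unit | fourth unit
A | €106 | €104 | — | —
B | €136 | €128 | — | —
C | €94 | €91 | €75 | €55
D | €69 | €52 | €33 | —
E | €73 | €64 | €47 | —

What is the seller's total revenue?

All unit-bids, highest first — top 11: 136 (B-1), 128 (B-2), 106 (A-1), 104 (A-2), 94 (C-1), 91 (C-2), 75 (C-3), 73 (E-1), 69 (D-1), 64 (E-2), 55 (C-4)
Next rejected bid: €52 (not a price — pay-as-bid).
Each winning unit pays its own bid.
Revenue = 136 + 128 + 106 + 104 + 94 + 91 + 75 + 73 + 69 + 64 + 55 = €995.

Total revenue: €995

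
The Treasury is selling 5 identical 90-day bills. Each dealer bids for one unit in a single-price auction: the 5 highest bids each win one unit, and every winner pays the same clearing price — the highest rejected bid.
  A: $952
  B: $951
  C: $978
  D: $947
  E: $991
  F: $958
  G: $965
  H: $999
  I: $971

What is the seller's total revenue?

Ordering the bids: 999 (H), 991 (E), 978 (C), 971 (I), 965 (G), 958 (F), 952 (A), …
Winners (5 units): H, E, C, I, G.
Clearing price = highest rejected bid = $958.
Total revenue = 5 × $958 = $4,790.

Total revenue: $4,790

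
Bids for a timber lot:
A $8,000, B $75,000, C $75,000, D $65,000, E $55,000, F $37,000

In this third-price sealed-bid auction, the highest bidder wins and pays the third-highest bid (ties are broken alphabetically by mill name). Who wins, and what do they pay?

B pays $65,000

Third-price sealed-bid auction: the highest bidder wins and pays the third-highest bid.
Bids in order: 75,000 (B) > 75,000 (C) > 65,000 (D) > 55,000 (E) > 37,000 (F) > 8,000 (A)
Tie at $75,000 → B wins by tie-break.
B is highest; pays the third-highest bid, $65,000.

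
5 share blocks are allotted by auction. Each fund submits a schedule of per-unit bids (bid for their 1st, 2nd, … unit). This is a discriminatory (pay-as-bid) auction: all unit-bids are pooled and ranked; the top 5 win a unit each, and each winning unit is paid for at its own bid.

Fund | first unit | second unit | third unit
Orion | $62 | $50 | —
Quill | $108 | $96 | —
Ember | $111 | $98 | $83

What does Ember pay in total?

Merging the schedules and taking the best 5: 111 (Ember-1), 108 (Quill-1), 98 (Ember-2), 96 (Quill-2), 83 (Ember-3)
Next rejected bid: $62 (not a price — pay-as-bid).
Ember's winning unit-bids: 111 + 98 + 83 = $292.

Ember pays $292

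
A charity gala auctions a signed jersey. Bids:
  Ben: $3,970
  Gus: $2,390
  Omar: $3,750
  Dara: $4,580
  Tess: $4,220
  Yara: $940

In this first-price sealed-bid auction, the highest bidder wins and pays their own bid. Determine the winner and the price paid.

Dara pays $4,580

Rule: the highest bidder wins and pays their own bid.
Bids in order: 4,580 (Dara) > 4,220 (Tess) > 3,970 (Ben) > 3,750 (Omar) > 2,390 (Gus) > 940 (Yara)
Dara is highest → pays own bid, $4,580.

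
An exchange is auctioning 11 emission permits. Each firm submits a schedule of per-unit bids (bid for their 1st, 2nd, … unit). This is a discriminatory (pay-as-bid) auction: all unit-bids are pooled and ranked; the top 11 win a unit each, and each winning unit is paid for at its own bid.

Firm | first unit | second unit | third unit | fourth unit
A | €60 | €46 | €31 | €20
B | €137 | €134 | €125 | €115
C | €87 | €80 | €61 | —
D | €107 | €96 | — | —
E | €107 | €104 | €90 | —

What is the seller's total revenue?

Total revenue: €1,182

Merging the schedules and taking the best 11: 137 (B-1), 134 (B-2), 125 (B-3), 115 (B-4), 107 (D-1), 107 (E-1), 104 (E-2), 96 (D-2), 90 (E-3), 87 (C-1), 80 (C-2)
Next rejected bid: €61 (not a price — pay-as-bid).
Each winning unit pays its own bid.
Revenue = 137 + 134 + 125 + 115 + 107 + 107 + 104 + 96 + 90 + 87 + 80 = €1,182.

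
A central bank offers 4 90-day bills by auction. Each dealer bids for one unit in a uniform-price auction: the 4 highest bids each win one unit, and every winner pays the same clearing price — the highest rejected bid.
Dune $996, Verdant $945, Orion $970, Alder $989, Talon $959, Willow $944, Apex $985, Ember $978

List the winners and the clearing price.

Dune, Alder, Apex, Ember; each pays $970

Bids ranked high→low: 996 (Dune), 989 (Alder), 985 (Apex), 978 (Ember), 970 (Orion), 959 (Talon), …
Winners (4 units): Dune, Alder, Apex, Ember.
Highest unsuccessful bid: $970 → clearing price.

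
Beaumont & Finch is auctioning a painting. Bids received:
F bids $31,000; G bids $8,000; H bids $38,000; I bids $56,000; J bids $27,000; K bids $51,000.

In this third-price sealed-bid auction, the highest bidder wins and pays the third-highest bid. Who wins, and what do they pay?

I pays $38,000

Bids ranked: 56,000 (I) > 51,000 (K) > 38,000 (H) > 31,000 (F) > 27,000 (J) > 8,000 (G)
I wins; payment is bid #3 in the ranking = $38,000.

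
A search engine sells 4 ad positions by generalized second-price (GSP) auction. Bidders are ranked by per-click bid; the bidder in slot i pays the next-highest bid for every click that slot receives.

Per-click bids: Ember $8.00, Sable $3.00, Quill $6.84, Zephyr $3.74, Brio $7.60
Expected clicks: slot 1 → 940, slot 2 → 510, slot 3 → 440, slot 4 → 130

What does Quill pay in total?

Sorting advertisers: $8.00 (Ember) > $7.60 (Brio) > $6.84 (Quill) > $3.74 (Zephyr) > $3.00 (Sable)
Quill holds slot 3 → pays next bid $3.74 × 440 clicks = $1645.60.

Quill pays $1645.60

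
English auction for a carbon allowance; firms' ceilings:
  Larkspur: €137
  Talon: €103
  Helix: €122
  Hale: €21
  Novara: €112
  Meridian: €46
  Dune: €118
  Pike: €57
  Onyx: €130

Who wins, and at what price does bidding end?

Larkspur wins at €130

Rule: the price rises until one bidder remains; the winner pays the price at which the last rival dropped out.
Limits in order: 137 (Larkspur) > 130 (Onyx) > 122 (Helix) > 118 (Dune) > 112 (Novara) > 103 (Talon) > …
Bidding ends when Onyx exits at €130; Larkspur takes it.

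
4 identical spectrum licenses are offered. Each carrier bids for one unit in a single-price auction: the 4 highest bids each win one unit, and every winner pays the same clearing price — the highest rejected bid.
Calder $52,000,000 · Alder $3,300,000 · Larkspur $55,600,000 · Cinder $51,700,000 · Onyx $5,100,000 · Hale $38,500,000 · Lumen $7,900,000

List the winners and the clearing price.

Ordering the bids: 55,600,000 (Larkspur), 52,000,000 (Calder), 51,700,000 (Cinder), 38,500,000 (Hale), 7,900,000 (Lumen), 5,100,000 (Onyx), …
Top 4: Larkspur, Calder, Cinder, Hale.
Highest unsuccessful bid: $7,900,000 → clearing price.

Larkspur, Calder, Cinder, Hale; each pays $7,900,000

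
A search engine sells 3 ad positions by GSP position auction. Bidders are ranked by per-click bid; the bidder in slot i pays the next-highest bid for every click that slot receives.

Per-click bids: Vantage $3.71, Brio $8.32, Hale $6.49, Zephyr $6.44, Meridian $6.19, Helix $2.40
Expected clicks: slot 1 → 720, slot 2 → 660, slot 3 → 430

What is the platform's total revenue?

Total revenue: $11584.90

Per-click bids in order: $8.32 (Brio) > $6.49 (Hale) > $6.44 (Zephyr) > $6.19 (Meridian) > …
Slot 1: Brio pays $6.49 × 720 = $4672.80
Slot 2: Hale pays $6.44 × 660 = $4250.40
Slot 3: Zephyr pays $6.19 × 430 = $2661.70
Total = $11584.90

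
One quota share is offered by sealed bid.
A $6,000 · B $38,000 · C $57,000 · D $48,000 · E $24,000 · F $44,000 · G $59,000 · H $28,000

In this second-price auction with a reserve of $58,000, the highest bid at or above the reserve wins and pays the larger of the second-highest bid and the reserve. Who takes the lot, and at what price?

Second-price auction with a reserve of $58,000: the highest bid at or above the reserve wins and pays the larger of the second-highest bid and the reserve.
Bids ranked: 59,000 (G) > 57,000 (C) > 48,000 (D) > 44,000 (F) > 38,000 (B) > 28,000 (H) > …
G has the top bid at or above the reserve ($59,000).
Second-highest bid $57,000 is below the reserve $58,000, so the reserve binds → payment $58,000.

G pays $58,000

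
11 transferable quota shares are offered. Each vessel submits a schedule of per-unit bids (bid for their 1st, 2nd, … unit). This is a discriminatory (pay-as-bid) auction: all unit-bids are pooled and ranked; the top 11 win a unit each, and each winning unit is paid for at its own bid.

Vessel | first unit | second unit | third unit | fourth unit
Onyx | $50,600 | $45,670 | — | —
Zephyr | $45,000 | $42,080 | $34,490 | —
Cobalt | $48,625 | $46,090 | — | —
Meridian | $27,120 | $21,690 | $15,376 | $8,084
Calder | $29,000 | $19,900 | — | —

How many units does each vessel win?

All unit-bids, highest first — top 11: 50,600 (Onyx-1), 48,625 (Cobalt-1), 46,090 (Cobalt-2), 45,670 (Onyx-2), 45,000 (Zephyr-1), 42,080 (Zephyr-2), 34,490 (Zephyr-3), 29,000 (Calder-1), 27,120 (Meridian-1), 21,690 (Meridian-2), 19,900 (Calder-2)
Next rejected bid: $15,376 (not a price — pay-as-bid).
Allocation: Calder 2, Cobalt 2, Meridian 2, Onyx 2, Zephyr 3.

Calder 2, Cobalt 2, Meridian 2, Onyx 2, Zephyr 3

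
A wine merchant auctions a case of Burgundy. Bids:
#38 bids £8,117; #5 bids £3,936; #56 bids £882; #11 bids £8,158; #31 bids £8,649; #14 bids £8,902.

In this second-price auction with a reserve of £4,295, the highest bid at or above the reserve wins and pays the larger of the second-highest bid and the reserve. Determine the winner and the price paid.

#14 pays £8,649

Sorting bids: 8,902 (#14) > 8,649 (#31) > 8,158 (#11) > 8,117 (#38) > 3,936 (#5) > 882 (#56)
#14 has the top bid at or above the reserve (£8,902).
max(second-highest £8,649, reserve £4,295) = £8,649; the reserve does not bind.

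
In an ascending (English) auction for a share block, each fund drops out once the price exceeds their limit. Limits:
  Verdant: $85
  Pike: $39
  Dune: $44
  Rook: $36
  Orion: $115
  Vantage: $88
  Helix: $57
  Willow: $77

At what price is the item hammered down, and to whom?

Ascending (English) auction: the price rises until one bidder remains; the winner pays the price at which the last rival dropped out.
Limits in order: 115 (Orion) > 88 (Vantage) > 85 (Verdant) > 77 (Willow) > 57 (Helix) > 44 (Dune) > …
Once the price passes $88, only Orion is left; the hammer falls at Vantage's limit of $88.

Orion wins at $88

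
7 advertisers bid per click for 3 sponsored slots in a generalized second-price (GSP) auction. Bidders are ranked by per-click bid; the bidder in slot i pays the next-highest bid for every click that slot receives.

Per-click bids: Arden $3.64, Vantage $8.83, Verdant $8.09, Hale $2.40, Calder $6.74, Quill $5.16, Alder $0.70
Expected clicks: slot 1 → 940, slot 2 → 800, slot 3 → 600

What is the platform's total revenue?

Per-click bids in order: $8.83 (Vantage) > $8.09 (Verdant) > $6.74 (Calder) > $5.16 (Quill) > …
Slot 1: Vantage pays $8.09 × 940 = $7604.60
Slot 2: Verdant pays $6.74 × 800 = $5392.00
Slot 3: Calder pays $5.16 × 600 = $3096.00
Total = $16092.60

Total revenue: $16092.60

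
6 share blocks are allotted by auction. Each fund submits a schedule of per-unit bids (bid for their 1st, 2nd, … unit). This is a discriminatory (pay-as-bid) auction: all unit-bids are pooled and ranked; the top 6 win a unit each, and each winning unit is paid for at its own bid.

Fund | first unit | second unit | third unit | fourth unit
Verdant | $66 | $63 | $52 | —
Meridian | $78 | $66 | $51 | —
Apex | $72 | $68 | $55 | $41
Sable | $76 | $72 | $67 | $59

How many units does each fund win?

Apex 2, Meridian 1, Sable 3

All unit-bids, highest first — top 6: 78 (Meridian-1), 76 (Sable-1), 72 (Apex-1), 72 (Sable-2), 68 (Apex-2), 67 (Sable-3)
Next rejected bid: $66 (not a price — pay-as-bid).
Allocation: Apex 2, Meridian 1, Sable 3.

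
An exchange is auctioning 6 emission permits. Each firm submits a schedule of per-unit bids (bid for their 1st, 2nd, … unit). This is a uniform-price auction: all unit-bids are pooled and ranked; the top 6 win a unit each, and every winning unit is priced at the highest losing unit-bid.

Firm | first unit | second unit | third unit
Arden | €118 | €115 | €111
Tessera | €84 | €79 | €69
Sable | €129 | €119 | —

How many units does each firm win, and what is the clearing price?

Arden 3, Sable 2, Tessera 1; clearing price €79

Pooled unit-bids ranked (top 6): 129 (Sable-1), 119 (Sable-2), 118 (Arden-1), 115 (Arden-2), 111 (Arden-3), 84 (Tessera-1)
The (k+1)-th unit-bid is €79.
Allocation: Arden 3, Sable 2, Tessera 1.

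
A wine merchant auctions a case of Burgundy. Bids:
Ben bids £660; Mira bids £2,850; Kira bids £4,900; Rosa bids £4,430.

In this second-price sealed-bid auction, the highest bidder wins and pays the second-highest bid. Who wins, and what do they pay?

Kira pays £4,430

Second-price sealed-bid auction: the highest bidder wins and pays the second-highest bid.
Bids ranked: 4,900 (Kira) > 4,430 (Rosa) > 2,850 (Mira) > 660 (Ben)
Kira is highest; pays the second-highest bid, £4,430.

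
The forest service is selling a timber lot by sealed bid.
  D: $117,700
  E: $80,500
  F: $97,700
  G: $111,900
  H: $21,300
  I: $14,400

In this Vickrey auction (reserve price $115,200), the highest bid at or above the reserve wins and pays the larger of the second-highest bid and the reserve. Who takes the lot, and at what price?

D pays $115,200

Rule: the highest bid at or above the reserve wins and pays the larger of the second-highest bid and the reserve.
Bids in order: 117,700 (D) > 111,900 (G) > 97,700 (F) > 80,500 (E) > 21,300 (H) > 14,400 (I)
Highest eligible bid: D at $117,700.
max(second-highest $111,900, reserve $115,200) = $115,200.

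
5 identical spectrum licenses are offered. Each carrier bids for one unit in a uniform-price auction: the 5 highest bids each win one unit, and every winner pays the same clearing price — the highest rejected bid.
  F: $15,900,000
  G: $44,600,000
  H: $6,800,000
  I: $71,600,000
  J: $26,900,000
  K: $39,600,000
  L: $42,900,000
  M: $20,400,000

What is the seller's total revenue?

Bids ranked high→low: 71,600,000 (I), 44,600,000 (G), 42,900,000 (L), 39,600,000 (K), 26,900,000 (J), 20,400,000 (M), 15,900,000 (F), …
Winners (5 units): I, G, L, K, J.
First losing bid is M's $20,400,000, which sets the uniform price.
Total revenue = 5 × $20,400,000 = $102,000,000.

Total revenue: $102,000,000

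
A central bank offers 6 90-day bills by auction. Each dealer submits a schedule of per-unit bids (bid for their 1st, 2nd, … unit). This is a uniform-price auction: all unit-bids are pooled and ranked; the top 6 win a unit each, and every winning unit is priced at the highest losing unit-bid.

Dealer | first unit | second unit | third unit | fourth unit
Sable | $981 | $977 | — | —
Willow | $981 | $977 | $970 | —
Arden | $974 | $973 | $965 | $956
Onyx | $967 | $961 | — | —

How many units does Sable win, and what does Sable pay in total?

Pooled unit-bids ranked (top 6): 981 (Sable-1), 981 (Willow-1), 977 (Sable-2), 977 (Willow-2), 974 (Arden-1), 973 (Arden-2)
Highest rejected unit-bid = $970.
Sable wins 2 unit(s) at $970 each.

Sable: 2 units, pays $1,940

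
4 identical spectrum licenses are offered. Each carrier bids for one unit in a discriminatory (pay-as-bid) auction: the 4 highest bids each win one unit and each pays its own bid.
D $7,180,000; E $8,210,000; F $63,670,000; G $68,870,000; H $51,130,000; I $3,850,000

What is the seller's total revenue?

Ordering the bids: 68,870,000 (G), 63,670,000 (F), 51,130,000 (H), 8,210,000 (E), 7,180,000 (D), 3,850,000 (I)
Top 4: G, F, H, E.
Total revenue = 68,870,000 + 63,670,000 + 51,130,000 + 8,210,000 = $191,880,000.

Total revenue: $191,880,000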